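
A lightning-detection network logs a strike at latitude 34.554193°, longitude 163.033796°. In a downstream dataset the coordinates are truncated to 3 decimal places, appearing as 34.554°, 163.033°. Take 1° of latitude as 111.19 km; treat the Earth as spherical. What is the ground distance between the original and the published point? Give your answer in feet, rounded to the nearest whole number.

The latitude changed by +0.000193° and the longitude by +0.000796°.
North–south shift: 0.000193 × 111190 = 21.4597 m.
E–W at 34.554°: 0.000796° × 111190 × cos 34.554° = 0.000796 × 111190 × 0.8236 ≈ 72.8939 m.
Hypotenuse of the two orthogonal shifts: √(21.4597² + 72.8939²) = 75.987 m.
Converting: 75.987 m × 3.2808 ft/m ≈ 249.3 ft.

249 feet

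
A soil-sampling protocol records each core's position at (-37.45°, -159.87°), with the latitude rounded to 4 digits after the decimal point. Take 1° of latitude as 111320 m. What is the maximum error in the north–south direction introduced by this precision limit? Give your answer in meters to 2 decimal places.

5.57 meters

Rounding to 4 decimal places leaves the latitude within ±5e-05° of the true value.
Along the meridian that is 5e-05° × 111320 m/° = 5.566 m.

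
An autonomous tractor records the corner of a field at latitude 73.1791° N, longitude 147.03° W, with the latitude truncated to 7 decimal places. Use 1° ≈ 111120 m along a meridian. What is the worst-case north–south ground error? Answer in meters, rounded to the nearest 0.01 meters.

0.01 meters

Truncating at 7 decimal places can drop up to a full unit in the last place, so the latitude may be off by as much as 1e-07°.
North–south distance: 1e-07° × 111120 m/° = 0.011112 m.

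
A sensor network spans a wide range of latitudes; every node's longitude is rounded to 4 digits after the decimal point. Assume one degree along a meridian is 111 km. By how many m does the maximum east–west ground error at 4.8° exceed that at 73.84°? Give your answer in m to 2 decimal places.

3.99 m

Rounding to 4 decimal places leaves the longitude within ±5e-05° of the true value.
At 4.8°: 5e-05° × 111000 × cos 4.8° = 5e-05 × 111000 × 0.9965 ≈ 5.5305 m.
At 73.84°: 5e-05° × 111000 × cos 73.84° = 5e-05 × 111000 × 0.2783 ≈ 1.5447 m.
So the lower-latitude error exceeds the higher by 5.5305 − 1.5447 = 3.9859 m.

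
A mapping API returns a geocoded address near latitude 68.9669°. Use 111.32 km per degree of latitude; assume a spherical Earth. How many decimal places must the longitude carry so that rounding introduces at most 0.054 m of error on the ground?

6 decimal places

At 68.9669° one degree of longitude covers 111320 × cos 68.9669° ≈ 111320 × 0.3589 ≈ 39953.6 m.
With N decimal places the half-ulp bound is 0.5·10⁻ᴺ°, or 0.5·10⁻ᴺ × 39953.6 m on the ground.
Setting 19976.8 × 10⁻ᴺ ≤ 0.054 gives 10ᴺ ≥ 3.699e+05, i.e. N ≥ 5.57.
So 6 decimal places suffice (0.02 m); 5 would allow up to 0.2 m.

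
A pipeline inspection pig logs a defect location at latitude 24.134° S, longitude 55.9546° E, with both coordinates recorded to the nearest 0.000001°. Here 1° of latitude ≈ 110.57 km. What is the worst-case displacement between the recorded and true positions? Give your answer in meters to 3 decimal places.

Rounding to 6 decimal places leaves each coordinate within ±5e-07° of the true value.
N–S: 5e-07° × 110570 m/° = 0.055285 m.
East–west component at 24.134°: 5e-07° × 110570 × cos 24.134° ≈ 5e-07 × 100905 ≈ 0.0504526 m.
Combining orthogonally: (0.055285² + 0.0504526²)^½ ≈ 0.0748458 m.

0.075 meters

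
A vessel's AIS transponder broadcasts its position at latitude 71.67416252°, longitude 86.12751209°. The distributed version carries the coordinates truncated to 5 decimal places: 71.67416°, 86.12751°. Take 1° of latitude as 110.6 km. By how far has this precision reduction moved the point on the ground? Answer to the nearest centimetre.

Δlat = 71.67416252 − 71.67416 = +0.00000252°; Δlon = 86.12751209 − 86.12751 = +0.00000209°.
North–south shift: 0.00000252 × 110600 = 0.278712 m.
E–W at 71.6742°: 0.00000209° × 110600 × cos 71.6742° = 0.00000209 × 110600 × 0.3144 ≈ 0.0726796 m.
Combined displacement = (0.278712² + 0.0726796²)^½ ≈ 0.288032 m.
That is 0.288032 m = 28.803 cm.

29 centimetres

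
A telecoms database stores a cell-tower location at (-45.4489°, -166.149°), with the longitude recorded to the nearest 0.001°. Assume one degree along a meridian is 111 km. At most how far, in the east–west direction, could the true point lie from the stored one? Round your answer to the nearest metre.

39 metres

Rounding to 3 decimal places leaves the longitude within ±0.0005° of the true value.
At latitude 45.4489° a degree of longitude spans 111000 m × cos 45.4489° = 111000 × 0.7015 ≈ 77871.5 m.
East–west error: 0.0005° × 77871.5 m/° ≈ 38.9358 m.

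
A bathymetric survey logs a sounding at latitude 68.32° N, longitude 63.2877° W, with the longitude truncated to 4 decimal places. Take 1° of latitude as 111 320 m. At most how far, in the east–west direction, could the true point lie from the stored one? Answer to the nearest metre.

4 metres

Truncating at 4 decimal places can drop up to a full unit in the last place, so the longitude may be off by as much as 0.0001°.
Parallels shrink by cos φ, so at 68.32° a degree of longitude is 111320 × 0.3694 ≈ 41124.1 m.
East–west error: 0.0001° × 41124.1 m/° ≈ 4.11241 m.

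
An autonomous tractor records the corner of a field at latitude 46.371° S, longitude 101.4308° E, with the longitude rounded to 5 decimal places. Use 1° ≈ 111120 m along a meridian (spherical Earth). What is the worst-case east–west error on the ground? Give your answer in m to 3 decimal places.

Rounding to 5 decimal places leaves the longitude within ±5e-06° of the true value.
One degree of longitude at 46.371° is 111120 × cos 46.371° ≈ 111120 × 0.6900 = 76671.2 m.
So at most 5e-06° × 76671.2 ≈ 0.383356 m east–west.

0.383 m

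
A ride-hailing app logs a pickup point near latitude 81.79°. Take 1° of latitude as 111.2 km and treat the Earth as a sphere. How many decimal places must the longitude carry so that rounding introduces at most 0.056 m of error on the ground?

6 decimal places

At 81.79° one degree of longitude covers 111200 × cos 81.79° ≈ 111200 × 0.1428 ≈ 15879.5 m.
With N decimal places the half-ulp bound is 0.5·10⁻ᴺ°, or 0.5·10⁻ᴺ × 15879.5 m on the ground.
Need 0.5 × 15879.5 × 10⁻ᴺ ≤ 0.056 → 10⁻ᴺ ≤ 7.053e-06, so N ≥ 5.15.
N = 5 would give 0.0794 m (too coarse); N = 6 gives 0.00794 m ≤ 0.056 m.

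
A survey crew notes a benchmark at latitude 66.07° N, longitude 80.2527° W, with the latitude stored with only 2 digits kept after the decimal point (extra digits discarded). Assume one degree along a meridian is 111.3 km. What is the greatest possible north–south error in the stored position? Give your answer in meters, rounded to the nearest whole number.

Truncating at 2 decimal places can drop up to a full unit in the last place, so the latitude may be off by as much as 0.01°.
So the N–S error is at most 0.01 × 111300 = 1113 m.

1113 meters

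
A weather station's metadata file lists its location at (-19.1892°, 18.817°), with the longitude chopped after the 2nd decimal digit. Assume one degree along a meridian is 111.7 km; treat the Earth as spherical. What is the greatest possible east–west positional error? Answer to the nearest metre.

1055 metres

Truncating at 2 decimal places can drop up to a full unit in the last place, so the longitude may be off by as much as 0.01°.
At latitude 19.1892° a degree of longitude spans 111700 m × cos 19.1892° = 111700 × 0.9444 ≈ 105494 m.
So at most 0.01° × 105494 ≈ 1054.94 m east–west.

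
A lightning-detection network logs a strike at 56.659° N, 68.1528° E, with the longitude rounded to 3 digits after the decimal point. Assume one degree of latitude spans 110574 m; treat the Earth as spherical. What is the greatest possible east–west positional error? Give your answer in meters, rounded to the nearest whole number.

30 meters

Rounding to 3 decimal places leaves the longitude within ±0.0005° of the true value.
One degree of longitude at 56.659° is 110574 × cos 56.659° ≈ 110574 × 0.5496 = 60773.8 m.
Maximum E–W displacement: 0.0005 × 60773.8 = 30.3869 m.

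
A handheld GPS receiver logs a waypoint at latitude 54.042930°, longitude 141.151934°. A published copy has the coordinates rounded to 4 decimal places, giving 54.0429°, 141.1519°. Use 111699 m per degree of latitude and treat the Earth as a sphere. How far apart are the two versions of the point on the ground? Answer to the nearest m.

The latitude changed by +0.000030° and the longitude by +0.000034°.
N–S: 0.000030° × 111699 m/° = 3.35097 m.
East–west at this latitude: 0.000034° × 111699 × cos 54.0429° ≈ 0.000034 × 65587.3 = 2.22997 m.
Hypotenuse of the two orthogonal shifts: √(3.35097² + 2.22997²) = 4.02514 m.

4 m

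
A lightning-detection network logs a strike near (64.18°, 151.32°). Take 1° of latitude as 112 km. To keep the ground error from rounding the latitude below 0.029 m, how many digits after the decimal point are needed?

One degree of latitude covers 112000 m.
Rounding to N decimal places gives at most 0.5 × 10⁻ᴺ degrees of error, i.e. 0.5 × 10⁻ᴺ × 112000 m.
Need 0.5 × 112000 × 10⁻ᴺ ≤ 0.029 → 10⁻ᴺ ≤ 5.179e-07, so N ≥ 6.29.
At 6 places the error can reach 0.056 m, but 7 places keeps it to 0.0056 m.

7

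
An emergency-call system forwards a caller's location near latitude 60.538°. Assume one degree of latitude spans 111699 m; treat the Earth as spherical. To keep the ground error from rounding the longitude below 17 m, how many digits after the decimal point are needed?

At 60.538° one degree of longitude covers 111699 × cos 60.538° ≈ 111699 × 0.4918 ≈ 54938.7 m.
With N decimal places the half-ulp bound is 0.5·10⁻ᴺ°, or 0.5·10⁻ᴺ × 54938.7 m on the ground.
Setting 27469.4 × 10⁻ᴺ ≤ 17 gives 10ᴺ ≥ 1616, i.e. N ≥ 3.21.
N = 3 would give 27.5 m (too coarse); N = 4 gives 2.75 m ≤ 17 m.

4 decimal places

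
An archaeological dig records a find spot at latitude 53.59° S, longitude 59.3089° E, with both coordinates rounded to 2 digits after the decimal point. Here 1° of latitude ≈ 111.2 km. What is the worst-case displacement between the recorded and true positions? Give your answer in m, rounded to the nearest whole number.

647 m

Rounding to 2 decimal places leaves each coordinate within ±0.005° of the true value.
N–S: 0.005° × 111200 m/° = 556 m.
East–west component at 53.59°: 0.005° × 111200 × cos 53.59° ≈ 0.005 × 66003.8 ≈ 330.019 m.
The two errors are perpendicular, so the maximum displacement is √(556² + 330.019²) ≈ 646.567 m.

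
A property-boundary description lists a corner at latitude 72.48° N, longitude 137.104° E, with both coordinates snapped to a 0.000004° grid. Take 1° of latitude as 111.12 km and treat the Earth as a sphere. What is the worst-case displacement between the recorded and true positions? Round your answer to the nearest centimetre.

23 centimetres

With a 0.000004° grid the true value lies within half a step, ±0.000004°/2 = ±2e-06°, of the stored one.
North–south component: 2e-06° × 111120 = 0.22224 m.
E–W at 72.48°: 2e-06° × 111120 × cos 72.48° = 2e-06 × 111120 × 0.3010 ≈ 0.0669028 m.
Combining orthogonally: (0.22224² + 0.0669028²)^½ ≈ 0.232092 m.
That is 0.232092 m = 23.209 cm.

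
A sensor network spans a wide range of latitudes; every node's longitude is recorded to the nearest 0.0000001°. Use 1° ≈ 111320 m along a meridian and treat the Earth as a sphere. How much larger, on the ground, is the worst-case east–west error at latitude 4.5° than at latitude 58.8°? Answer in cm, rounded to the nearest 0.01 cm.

Rounding to 7 decimal places leaves the longitude within ±5e-08° of the true value.
Error at 4.5° = 5e-08° × 111320 × cos 4.5° ≈ 0.005566 × 0.9969 = 0.0055488 m.
At 58.8°: 5e-08° × 111320 × cos 58.8° = 5e-08 × 111320 × 0.5180 ≈ 0.0028833 m.
Difference: 0.0055488 − 0.0028833 = 0.0026655 m.
That is 0.0026655 m = 0.26655 cm.

0.27 cm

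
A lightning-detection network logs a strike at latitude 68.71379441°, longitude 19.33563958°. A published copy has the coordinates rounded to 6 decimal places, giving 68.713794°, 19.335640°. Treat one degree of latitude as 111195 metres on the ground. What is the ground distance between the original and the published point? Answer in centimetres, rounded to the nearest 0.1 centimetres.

Δlat = 68.71379441 − 68.713794 = +0.00000041°; Δlon = 19.33563958 − 19.335640 = -0.00000042°.
N–S: 0.00000041° × 111195 m/° = 0.04559 m.
E–W at 68.7138°: -0.00000042° × 111195 × cos 68.7138° = -0.00000042 × 111195 × 0.3630 ≈ -0.016954 m.
Combined displacement = (0.04559² + 0.016954²)^½ ≈ 0.0486403 m.
That is 0.0486403 m = 4.864 cm.

4.9 centimetres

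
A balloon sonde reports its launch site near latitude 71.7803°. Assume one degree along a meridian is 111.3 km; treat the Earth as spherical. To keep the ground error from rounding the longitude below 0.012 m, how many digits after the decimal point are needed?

7 decimal places

At 71.7803° one degree of longitude covers 111300 × cos 71.7803° ≈ 111300 × 0.3127 ≈ 34799.2 m.
Rounding to N decimal places gives at most 0.5 × 10⁻ᴺ degrees of error, i.e. 0.5 × 10⁻ᴺ × 34799.2 m.
Setting 17399.6 × 10⁻ᴺ ≤ 0.012 gives 10ᴺ ≥ 1.45e+06, i.e. N ≥ 6.16.
N = 6 would give 0.0174 m (too coarse); N = 7 gives 0.00174 m ≤ 0.012 m.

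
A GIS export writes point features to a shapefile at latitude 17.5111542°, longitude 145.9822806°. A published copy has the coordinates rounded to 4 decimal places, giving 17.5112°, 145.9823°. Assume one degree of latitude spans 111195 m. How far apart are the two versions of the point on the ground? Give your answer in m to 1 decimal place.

Δlat = 17.5111542 − 17.5112 = -0.0000458°; Δlon = 145.9822806 − 145.9823 = -0.0000194°.
N–S: -0.0000458° × 111195 m/° = -5.09273 m.
East–west at this latitude: -0.0000194° × 111195 × cos 17.5112° ≈ -0.0000194 × 106042 = -2.05722 m.
Distance: √(5.09273² + 2.05722²) ≈ 5.49254 m.

5.5 m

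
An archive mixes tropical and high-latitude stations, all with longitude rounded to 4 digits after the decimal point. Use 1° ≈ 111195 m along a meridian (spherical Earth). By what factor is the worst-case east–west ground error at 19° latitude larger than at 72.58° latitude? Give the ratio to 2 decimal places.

Rounding to 4 decimal places leaves the longitude within ±5e-05° of the true value.
Error at 19° = 5e-05° × 111195 × cos 19° ≈ 5.5598 × 0.9455 = 5.2568 m.
At 72.58°: 5e-05° × 111195 × cos 72.58° = 5e-05 × 111195 × 0.2994 ≈ 1.6644 m.
The ratio reduces to cos 19° / cos 72.58° = 0.9455/0.2994 ≈ 3.1583.

3.16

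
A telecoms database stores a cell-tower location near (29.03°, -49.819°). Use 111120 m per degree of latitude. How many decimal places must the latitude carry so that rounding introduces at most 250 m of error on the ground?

One degree of latitude covers 111120 m.
With N decimal places the half-ulp bound is 0.5·10⁻ᴺ°, or 0.5·10⁻ᴺ × 111120 m on the ground.
Need 0.5 × 111120 × 10⁻ᴺ ≤ 250 → 10⁻ᴺ ≤ 4.500e-03, so N ≥ 2.35.
N = 2 would give 556 m (too coarse); N = 3 gives 55.6 m ≤ 250 m.

3 decimal places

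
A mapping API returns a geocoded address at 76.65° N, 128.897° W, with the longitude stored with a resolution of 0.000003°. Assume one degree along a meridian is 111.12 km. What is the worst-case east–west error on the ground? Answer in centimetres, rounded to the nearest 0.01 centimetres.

With a 0.000003° grid the true value lies within half a step, ±0.000003°/2 = ±1.5e-06°, of the stored one.
Parallels shrink by cos φ, so at 76.65° a degree of longitude is 111120 × 0.2309 ≈ 25657.5 m.
So at most 1.5e-06° × 25657.5 ≈ 0.0384862 m east–west.
That is 0.0384862 m = 3.8486 cm.

3.85 centimetres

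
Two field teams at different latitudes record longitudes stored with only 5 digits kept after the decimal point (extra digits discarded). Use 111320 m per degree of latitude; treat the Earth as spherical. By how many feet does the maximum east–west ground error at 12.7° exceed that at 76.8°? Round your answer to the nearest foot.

3 feet

Truncating at 5 decimal places can drop up to a full unit in the last place, so the longitude may be off by as much as 1e-05°.
Error at 12.7° = 1e-05° × 111320 × cos 12.7° ≈ 1.1132 × 0.9755 = 1.086 m.
At 76.8°: 1e-05° × 111320 × cos 76.8° = 1e-05 × 111320 × 0.2284 ≈ 0.2542 m.
So the lower-latitude error exceeds the higher by 1.086 − 0.2542 = 0.83176 m.
Converting: 0.831765 m × 3.2808 ft/m ≈ 2.7289 ft.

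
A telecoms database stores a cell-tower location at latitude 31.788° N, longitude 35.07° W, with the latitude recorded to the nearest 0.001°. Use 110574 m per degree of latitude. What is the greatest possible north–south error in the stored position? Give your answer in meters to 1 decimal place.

Rounding to 3 decimal places leaves the latitude within ±0.0005° of the true value.
North–south distance: 0.0005° × 110574 m/° = 55.287 m.

55.3 meters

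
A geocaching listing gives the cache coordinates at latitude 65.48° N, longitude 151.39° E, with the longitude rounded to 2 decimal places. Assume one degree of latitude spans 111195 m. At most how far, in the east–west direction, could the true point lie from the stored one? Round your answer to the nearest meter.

231 meters

Rounding to 2 decimal places leaves the longitude within ±0.005° of the true value.
Parallels shrink by cos φ, so at 65.48° a degree of longitude is 111195 × 0.4150 ≈ 46147.1 m.
So at most 0.005° × 46147.1 ≈ 230.736 m east–west.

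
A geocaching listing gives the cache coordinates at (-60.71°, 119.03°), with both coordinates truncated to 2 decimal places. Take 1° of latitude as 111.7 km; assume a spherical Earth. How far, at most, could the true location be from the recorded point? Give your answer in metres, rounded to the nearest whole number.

Truncating at 2 decimal places can drop up to a full unit in the last place, so each coordinate may be off by as much as 0.01°.
North–south component: 0.01° × 111700 = 1117 m.
Longitude error → 0.01 × 111700 × cos 60.71° = 0.01 × 111700 × 0.4892 ≈ 546.47 m.
Worst case both components are at the extreme and orthogonal: √(1117² + 546.47²) ≈ 1243.51 m.

1244 metres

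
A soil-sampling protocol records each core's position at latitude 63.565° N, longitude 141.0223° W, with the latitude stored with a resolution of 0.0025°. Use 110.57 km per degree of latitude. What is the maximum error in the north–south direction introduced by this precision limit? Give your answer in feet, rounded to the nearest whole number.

With a 0.0025° grid the true value lies within half a step, ±0.0025°/2 = ±0.00125°, of the stored one.
So the N–S error is at most 0.00125 × 110570 = 138.213 m.
In feet: 138.213 m ÷ 0.3048 ≈ 453.45 ft.

453 feet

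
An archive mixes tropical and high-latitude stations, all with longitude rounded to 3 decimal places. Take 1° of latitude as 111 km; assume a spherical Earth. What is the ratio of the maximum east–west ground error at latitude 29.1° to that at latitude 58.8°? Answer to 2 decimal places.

Rounding to 3 decimal places leaves the longitude within ±0.0005° of the true value.
At 29.1°: 0.0005° × 111000 × cos 29.1° = 0.0005 × 111000 × 0.8738 ≈ 48.494 m.
At 58.8°: 0.0005° × 111000 × cos 58.8° = 0.0005 × 111000 × 0.5180 ≈ 28.75 m.
The ratio reduces to cos 29.1° / cos 58.8° = 0.8738/0.5180 ≈ 1.6867.

1.69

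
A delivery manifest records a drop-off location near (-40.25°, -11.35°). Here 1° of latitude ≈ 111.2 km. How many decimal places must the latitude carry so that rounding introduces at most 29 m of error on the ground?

One degree of latitude covers 111200 m.
With N decimal places the half-ulp bound is 0.5·10⁻ᴺ°, or 0.5·10⁻ᴺ × 111200 m on the ground.
Setting 55600 × 10⁻ᴺ ≤ 29 gives 10ᴺ ≥ 1917, i.e. N ≥ 3.28.
So 4 decimal places suffice (5.56 m); 3 would allow up to 55.6 m.

4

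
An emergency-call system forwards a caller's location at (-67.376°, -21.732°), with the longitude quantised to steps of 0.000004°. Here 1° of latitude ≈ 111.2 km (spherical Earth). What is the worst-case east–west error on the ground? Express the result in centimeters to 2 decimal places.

With a 0.000004° grid the true value lies within half a step, ±0.000004°/2 = ±2e-06°, of the stored one.
One degree of longitude at 67.376° is 111200 × cos 67.376° ≈ 111200 × 0.3847 = 42776.6 m.
East–west error: 2e-06° × 42776.6 m/° ≈ 0.0855533 m.
That is 0.0855533 m = 8.5553 cm.

8.56 centimeters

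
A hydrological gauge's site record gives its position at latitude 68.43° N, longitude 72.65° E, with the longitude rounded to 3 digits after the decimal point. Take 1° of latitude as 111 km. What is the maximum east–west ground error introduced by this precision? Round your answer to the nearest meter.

20 meters

Rounding to 3 decimal places leaves the longitude within ±0.0005° of the true value.
One degree of longitude at 68.43° is 111000 × cos 68.43° ≈ 111000 × 0.3676 = 40807.8 m.
Maximum E–W displacement: 0.0005 × 40807.8 = 20.4039 m.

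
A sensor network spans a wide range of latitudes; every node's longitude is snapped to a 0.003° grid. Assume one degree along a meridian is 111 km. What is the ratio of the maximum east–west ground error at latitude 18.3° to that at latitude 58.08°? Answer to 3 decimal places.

With a 0.003° grid the true value lies within half a step, ±0.003°/2 = ±0.0015°, of the stored one.
Error at 18.3° = 0.0015° × 111000 × cos 18.3° ≈ 166.5 × 0.9494 = 158.08 m.
At 58.08°: 0.0015° × 111000 × cos 58.08° = 0.0015 × 111000 × 0.5287 ≈ 88.034 m.
The ratio reduces to cos 18.3° / cos 58.08° = 0.9494/0.5287 ≈ 1.7957.

1.796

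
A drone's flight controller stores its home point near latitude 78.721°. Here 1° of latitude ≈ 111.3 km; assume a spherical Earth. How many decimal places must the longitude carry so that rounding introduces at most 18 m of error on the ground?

At 78.721° one degree of longitude covers 111300 × cos 78.721° ≈ 111300 × 0.1956 ≈ 21768.8 m.
With N decimal places the half-ulp bound is 0.5·10⁻ᴺ°, or 0.5·10⁻ᴺ × 21768.8 m on the ground.
Setting 10884.4 × 10⁻ᴺ ≤ 18 gives 10ᴺ ≥ 604.7, i.e. N ≥ 2.78.
So 3 decimal places suffice (10.9 m); 2 would allow up to 109 m.

3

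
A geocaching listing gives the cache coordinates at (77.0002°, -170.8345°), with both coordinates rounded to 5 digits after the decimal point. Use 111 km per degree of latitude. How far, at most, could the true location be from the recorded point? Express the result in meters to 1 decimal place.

0.6 meters

Rounding to 5 decimal places leaves each coordinate within ±5e-06° of the true value.
N–S: 5e-06° × 111000 m/° = 0.555 m.
Longitude error → 5e-06 × 111000 × cos 77.0002° = 5e-06 × 111000 × 0.2249 ≈ 0.124846 m.
Worst case both components are at the extreme and orthogonal: √(0.555² + 0.124846²) ≈ 0.568869 m.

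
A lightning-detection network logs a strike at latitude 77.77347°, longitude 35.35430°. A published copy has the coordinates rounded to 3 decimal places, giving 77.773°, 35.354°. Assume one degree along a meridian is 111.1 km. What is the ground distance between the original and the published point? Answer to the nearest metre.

Δlat = 77.77347 − 77.773 = +0.00047°; Δlon = 35.35430 − 35.354 = +0.00030°.
N–S: 0.00047° × 111100 m/° = 52.217 m.
East–west at this latitude: 0.00030° × 111100 × cos 77.773° ≈ 0.00030 × 23529.4 = 7.05881 m.
Distance: √(52.217² + 7.05881²) ≈ 52.692 m.

53 metres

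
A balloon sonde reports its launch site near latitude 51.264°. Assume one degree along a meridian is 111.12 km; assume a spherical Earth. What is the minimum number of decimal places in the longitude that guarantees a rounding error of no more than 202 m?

3

At 51.264° one degree of longitude covers 111120 × cos 51.264° ≈ 111120 × 0.6257 ≈ 69531.4 m.
N decimal places → at most half a unit in the last place, 0.5 × 10⁻ᴺ° = 69531.4/2 × 10⁻ᴺ m.
Need 0.5 × 69531.4 × 10⁻ᴺ ≤ 202 → 10⁻ᴺ ≤ 5.810e-03, so N ≥ 2.24.
N = 2 would give 348 m (too coarse); N = 3 gives 34.8 m ≤ 202 m.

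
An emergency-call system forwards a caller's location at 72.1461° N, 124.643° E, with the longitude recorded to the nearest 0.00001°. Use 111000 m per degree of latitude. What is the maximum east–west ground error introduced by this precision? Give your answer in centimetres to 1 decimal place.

Rounding to 5 decimal places leaves the longitude within ±5e-06° of the true value.
At latitude 72.1461° a degree of longitude spans 111000 m × cos 72.1461° = 111000 × 0.3066 ≈ 34031.6 m.
So at most 5e-06° × 34031.6 ≈ 0.170158 m east–west.
That is 0.170158 m = 17.016 cm.

17.0 centimetres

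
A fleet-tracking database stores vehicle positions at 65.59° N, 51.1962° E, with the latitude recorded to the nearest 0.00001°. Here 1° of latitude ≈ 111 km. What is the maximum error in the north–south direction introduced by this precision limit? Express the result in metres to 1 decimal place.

Rounding to 5 decimal places leaves the latitude within ±5e-06° of the true value.
North–south distance: 5e-06° × 111000 m/° = 0.555 m.

0.6 metres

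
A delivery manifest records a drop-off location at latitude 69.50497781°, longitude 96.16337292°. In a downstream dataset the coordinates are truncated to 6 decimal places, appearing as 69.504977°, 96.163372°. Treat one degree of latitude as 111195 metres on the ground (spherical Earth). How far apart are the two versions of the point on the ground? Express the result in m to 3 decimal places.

Δlat = 69.50497781 − 69.504977 = +0.00000081°; Δlon = 96.16337292 − 96.163372 = +0.00000092°.
North–south shift: 0.00000081 × 111195 = 0.090068 m.
East–west at this latitude: 0.00000092° × 111195 × cos 69.505° ≈ 0.00000092 × 38932.3 = 0.0358177 m.
Distance: √(0.090068² + 0.0358177²) ≈ 0.0969285 m.

0.097 m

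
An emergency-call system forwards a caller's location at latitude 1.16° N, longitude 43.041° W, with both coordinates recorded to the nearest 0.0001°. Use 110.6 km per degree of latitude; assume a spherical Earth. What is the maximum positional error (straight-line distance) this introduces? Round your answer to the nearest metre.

8 metres

Rounding to 4 decimal places leaves each coordinate within ±5e-05° of the true value.
N–S: 5e-05° × 110600 m/° = 5.53 m.
East–west component at 1.16°: 5e-05° × 110600 × cos 1.16° ≈ 5e-05 × 110577 ≈ 5.52887 m.
Combining orthogonally: (5.53² + 5.52887²)^½ ≈ 7.8198 m.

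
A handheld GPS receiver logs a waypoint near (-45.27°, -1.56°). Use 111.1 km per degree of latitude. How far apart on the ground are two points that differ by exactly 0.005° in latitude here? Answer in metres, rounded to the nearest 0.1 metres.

555.5 metres

0.005° × 111100 m/° = 555.5 m.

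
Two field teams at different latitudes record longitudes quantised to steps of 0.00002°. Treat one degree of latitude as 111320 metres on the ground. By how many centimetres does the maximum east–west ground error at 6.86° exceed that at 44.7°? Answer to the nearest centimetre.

31 centimetres

With a 0.00002° grid the true value lies within half a step, ±0.00002°/2 = ±1e-05°, of the stored one.
At 6.86°: 1e-05° × 111320 × cos 6.86° = 1e-05 × 111320 × 0.9928 ≈ 1.1052 m.
At 44.7°: 1e-05° × 111320 × cos 44.7° = 1e-05 × 111320 × 0.7108 ≈ 0.79126 m.
Difference: 1.1052 − 0.79126 = 0.31397 m.
That is 0.313969 m = 31.397 cm.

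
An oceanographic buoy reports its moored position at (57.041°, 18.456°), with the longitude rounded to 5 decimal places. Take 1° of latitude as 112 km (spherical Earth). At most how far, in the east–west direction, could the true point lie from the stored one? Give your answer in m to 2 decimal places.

0.30 m

Rounding to 5 decimal places leaves the longitude within ±5e-06° of the true value.
At latitude 57.041° a degree of longitude spans 112000 m × cos 57.041° = 112000 × 0.5440 ≈ 60932.3 m.
East–west error: 5e-06° × 60932.3 m/° ≈ 0.304662 m.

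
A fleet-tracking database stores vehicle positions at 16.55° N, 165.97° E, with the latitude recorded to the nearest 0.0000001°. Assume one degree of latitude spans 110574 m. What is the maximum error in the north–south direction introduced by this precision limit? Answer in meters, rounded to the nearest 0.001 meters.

0.006 meters

Rounding to 7 decimal places leaves the latitude within ±5e-08° of the true value.
Along the meridian that is 5e-08° × 110574 m/° = 0.0055287 m.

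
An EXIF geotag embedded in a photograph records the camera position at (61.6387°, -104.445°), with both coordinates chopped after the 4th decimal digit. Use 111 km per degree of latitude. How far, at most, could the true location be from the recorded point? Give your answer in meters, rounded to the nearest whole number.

Truncating at 4 decimal places can drop up to a full unit in the last place, so each coordinate may be off by as much as 0.0001°.
North–south component: 0.0001° × 111000 = 11.1 m.
E–W at 61.6387°: 0.0001° × 111000 × cos 61.6387° = 0.0001 × 111000 × 0.4750 ≈ 5.27283 m.
Combining orthogonally: (11.1² + 5.27283²)^½ ≈ 12.2887 m.

12 meters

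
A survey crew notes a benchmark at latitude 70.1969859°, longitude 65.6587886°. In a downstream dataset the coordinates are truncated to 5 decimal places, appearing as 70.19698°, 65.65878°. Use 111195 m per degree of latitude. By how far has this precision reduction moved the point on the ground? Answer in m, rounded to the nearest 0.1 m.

Δlat = 70.1969859 − 70.19698 = +0.0000059°; Δlon = 65.6587886 − 65.65878 = +0.0000086°.
N–S: 0.0000059° × 111195 m/° = 0.656051 m.
East–west at this latitude: 0.0000086° × 111195 × cos 70.197° ≈ 0.0000086 × 37671.5 = 0.323975 m.
Combined displacement = (0.656051² + 0.323975²)^½ ≈ 0.731684 m.

0.7 m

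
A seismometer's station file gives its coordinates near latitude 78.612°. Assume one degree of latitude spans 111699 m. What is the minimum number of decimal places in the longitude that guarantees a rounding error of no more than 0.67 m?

5

At 78.612° one degree of longitude covers 111699 × cos 78.612° ≈ 111699 × 0.1975 ≈ 22055.2 m.
N decimal places → at most half a unit in the last place, 0.5 × 10⁻ᴺ° = 22055.2/2 × 10⁻ᴺ m.
Setting 11027.6 × 10⁻ᴺ ≤ 0.67 gives 10ᴺ ≥ 1.646e+04, i.e. N ≥ 4.22.
At 4 places the error can reach 1.1 m, but 5 places keeps it to 0.11 m.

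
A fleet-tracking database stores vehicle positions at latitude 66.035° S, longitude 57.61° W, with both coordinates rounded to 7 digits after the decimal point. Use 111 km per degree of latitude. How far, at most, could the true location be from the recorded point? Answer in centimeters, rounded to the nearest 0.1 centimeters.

Rounding to 7 decimal places leaves each coordinate within ±5e-08° of the true value.
North–south component: 5e-08° × 111000 = 0.00555 m.
East–west component at 66.035°: 5e-08° × 111000 × cos 66.035° ≈ 5e-08 × 45085.8 ≈ 0.00225429 m.
The two errors are perpendicular, so the maximum displacement is √(0.00555² + 0.00225429²) ≈ 0.00599035 m.
That is 0.00599035 m = 0.59904 cm.

0.6 centimeters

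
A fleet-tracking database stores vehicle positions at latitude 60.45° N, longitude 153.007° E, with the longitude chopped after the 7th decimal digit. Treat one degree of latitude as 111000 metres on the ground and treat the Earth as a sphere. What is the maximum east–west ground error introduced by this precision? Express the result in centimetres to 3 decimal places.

0.547 centimetres

Truncating at 7 decimal places can drop up to a full unit in the last place, so the longitude may be off by as much as 1e-07°.
One degree of longitude at 60.45° is 111000 × cos 60.45° ≈ 111000 × 0.4932 = 54743.3 m.
East–west error: 1e-07° × 54743.3 m/° ≈ 0.00547433 m.
That is 0.00547433 m = 0.54743 cm.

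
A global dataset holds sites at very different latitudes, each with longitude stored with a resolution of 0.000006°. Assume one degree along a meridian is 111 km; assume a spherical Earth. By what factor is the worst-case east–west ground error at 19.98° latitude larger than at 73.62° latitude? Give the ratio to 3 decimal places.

3.333

With a 0.000006° grid the true value lies within half a step, ±0.000006°/2 = ±3e-06°, of the stored one.
Error at 19.98° = 3e-06° × 111000 × cos 19.98° ≈ 0.333 × 0.9398 = 0.31296 m.
Error at 73.62° = 3e-06° × 111000 × cos 73.62° ≈ 0.333 × 0.2820 = 0.093908 m.
The ratio reduces to cos 19.98° / cos 73.62° = 0.9398/0.2820 ≈ 3.3326.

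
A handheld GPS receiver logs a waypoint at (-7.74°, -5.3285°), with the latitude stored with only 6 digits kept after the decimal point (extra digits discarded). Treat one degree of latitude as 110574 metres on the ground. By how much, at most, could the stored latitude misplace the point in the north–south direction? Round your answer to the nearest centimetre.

Truncating at 6 decimal places can drop up to a full unit in the last place, so the latitude may be off by as much as 1e-06°.
North–south distance: 1e-06° × 110574 m/° = 0.110574 m.
That is 0.110574 m = 11.057 cm.

11 centimetres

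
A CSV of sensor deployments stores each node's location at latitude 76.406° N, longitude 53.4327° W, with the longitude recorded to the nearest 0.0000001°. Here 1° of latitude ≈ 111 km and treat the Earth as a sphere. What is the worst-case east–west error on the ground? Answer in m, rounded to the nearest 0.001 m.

Rounding to 7 decimal places leaves the longitude within ±5e-08° of the true value.
Parallels shrink by cos φ, so at 76.406° a degree of longitude is 111000 × 0.2350 ≈ 26089.5 m.
East–west error: 5e-08° × 26089.5 m/° ≈ 0.00130447 m.

0.001 m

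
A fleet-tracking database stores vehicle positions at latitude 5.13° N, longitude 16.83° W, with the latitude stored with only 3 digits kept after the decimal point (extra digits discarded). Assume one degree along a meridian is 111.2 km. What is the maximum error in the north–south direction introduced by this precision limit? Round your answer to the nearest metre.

Truncating at 3 decimal places can drop up to a full unit in the last place, so the latitude may be off by as much as 0.001°.
Along the meridian that is 0.001° × 111200 m/° = 111.2 m.

111 metres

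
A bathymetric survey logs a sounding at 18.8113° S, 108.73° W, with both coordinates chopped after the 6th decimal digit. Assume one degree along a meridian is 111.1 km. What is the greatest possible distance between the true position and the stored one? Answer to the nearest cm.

15 cm

Truncating at 6 decimal places can drop up to a full unit in the last place, so each coordinate may be off by as much as 1e-06°.
Latitude error → 1e-06 × 111100 = 0.1111 m along the meridian.
Longitude error → 1e-06 × 111100 × cos 18.8113° = 1e-06 × 111100 × 0.9466 ≈ 0.105166 m.
Worst case both components are at the extreme and orthogonal: √(0.1111² + 0.105166²) ≈ 0.15298 m.
That is 0.15298 m = 15.298 cm.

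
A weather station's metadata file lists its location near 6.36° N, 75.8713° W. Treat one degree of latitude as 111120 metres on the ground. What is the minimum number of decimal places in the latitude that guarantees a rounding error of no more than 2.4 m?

5 decimal places

One degree of latitude covers 111120 m.
With N decimal places the half-ulp bound is 0.5·10⁻ᴺ°, or 0.5·10⁻ᴺ × 111120 m on the ground.
Setting 55560 × 10⁻ᴺ ≤ 2.4 gives 10ᴺ ≥ 2.315e+04, i.e. N ≥ 4.36.
So 5 decimal places suffice (0.556 m); 4 would allow up to 5.56 m.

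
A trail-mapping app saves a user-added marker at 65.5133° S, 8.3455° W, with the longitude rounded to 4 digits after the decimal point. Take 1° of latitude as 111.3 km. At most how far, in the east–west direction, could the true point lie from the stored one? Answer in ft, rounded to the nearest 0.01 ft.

Rounding to 4 decimal places leaves the longitude within ±5e-05° of the true value.
Parallels shrink by cos φ, so at 65.5133° a degree of longitude is 111300 × 0.4145 ≈ 46131.8 m.
Maximum E–W displacement: 5e-05 × 46131.8 = 2.30659 m.
In feet: 2.30659 m ÷ 0.3048 ≈ 7.5676 ft.

7.57 ft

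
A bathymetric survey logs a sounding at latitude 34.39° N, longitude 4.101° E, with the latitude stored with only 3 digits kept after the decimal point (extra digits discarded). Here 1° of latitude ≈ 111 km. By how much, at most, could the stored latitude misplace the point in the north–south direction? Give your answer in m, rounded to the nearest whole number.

111 m

Truncating at 3 decimal places can drop up to a full unit in the last place, so the latitude may be off by as much as 0.001°.
Along the meridian that is 0.001° × 111000 m/° = 111 m.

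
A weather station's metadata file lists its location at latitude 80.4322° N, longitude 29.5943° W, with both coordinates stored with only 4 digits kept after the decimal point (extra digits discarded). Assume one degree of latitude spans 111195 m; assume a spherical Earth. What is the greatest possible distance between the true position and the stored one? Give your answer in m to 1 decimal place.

11.3 m

Truncating at 4 decimal places can drop up to a full unit in the last place, so each coordinate may be off by as much as 0.0001°.
N–S: 0.0001° × 111195 m/° = 11.1195 m.
E–W at 80.4322°: 0.0001° × 111195 × cos 80.4322° = 0.0001 × 111195 × 0.1662 ≈ 1.84822 m.
Worst case both components are at the extreme and orthogonal: √(11.1195² + 1.84822²) ≈ 11.2721 m.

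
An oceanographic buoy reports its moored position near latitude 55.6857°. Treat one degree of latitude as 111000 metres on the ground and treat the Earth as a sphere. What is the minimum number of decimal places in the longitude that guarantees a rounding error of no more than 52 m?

3 decimal places

At 55.6857° one degree of longitude covers 111000 × cos 55.6857° ≈ 111000 × 0.5637 ≈ 62574.3 m.
Rounding to N decimal places gives at most 0.5 × 10⁻ᴺ degrees of error, i.e. 0.5 × 10⁻ᴺ × 62574.3 m.
Need 0.5 × 62574.3 × 10⁻ᴺ ≤ 52 → 10⁻ᴺ ≤ 1.662e-03, so N ≥ 2.78.
At 2 places the error can reach 313 m, but 3 places keeps it to 31.3 m.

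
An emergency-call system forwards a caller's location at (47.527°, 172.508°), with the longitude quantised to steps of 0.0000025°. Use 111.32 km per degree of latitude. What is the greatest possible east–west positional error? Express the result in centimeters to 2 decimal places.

With a 0.0000025° grid the true value lies within half a step, ±0.0000025°/2 = ±1.25e-06°, of the stored one.
One degree of longitude at 47.527° is 111320 × cos 47.527° ≈ 111320 × 0.6752 = 75168 m.
East–west error: 1.25e-06° × 75168 m/° ≈ 0.09396 m.
That is 0.09396 m = 9.396 cm.

9.40 centimeters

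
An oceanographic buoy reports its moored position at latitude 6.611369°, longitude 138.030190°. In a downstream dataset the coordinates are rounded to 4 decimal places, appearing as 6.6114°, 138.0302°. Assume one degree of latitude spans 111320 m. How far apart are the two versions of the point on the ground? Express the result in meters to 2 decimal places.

3.62 meters

The latitude changed by -0.000031° and the longitude by -0.000010°.
N–S: -0.000031° × 111320 m/° = -3.45092 m.
East–west at this latitude: -0.000010° × 111320 × cos 6.6114° ≈ -0.000010 × 110580 = -1.1058 m.
Distance: √(3.45092² + 1.1058²) ≈ 3.62376 m.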